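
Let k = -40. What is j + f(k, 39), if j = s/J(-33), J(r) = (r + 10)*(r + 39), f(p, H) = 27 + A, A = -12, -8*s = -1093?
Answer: 15467/1104 ≈ 14.010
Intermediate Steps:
s = 1093/8 (s = -1/8*(-1093) = 1093/8 ≈ 136.63)
f(p, H) = 15 (f(p, H) = 27 - 12 = 15)
J(r) = (10 + r)*(39 + r)
j = -1093/1104 (j = 1093/(8*(390 + (-33)**2 + 49*(-33))) = 1093/(8*(390 + 1089 - 1617)) = (1093/8)/(-138) = (1093/8)*(-1/138) = -1093/1104 ≈ -0.99004)
j + f(k, 39) = -1093/1104 + 15 = 15467/1104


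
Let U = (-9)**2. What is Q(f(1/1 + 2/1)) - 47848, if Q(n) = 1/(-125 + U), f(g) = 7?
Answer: -2105313/44 ≈ -47848.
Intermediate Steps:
U = 81
Q(n) = -1/44 (Q(n) = 1/(-125 + 81) = 1/(-44) = -1/44)
Q(f(1/1 + 2/1)) - 47848 = -1/44 - 47848 = -2105313/44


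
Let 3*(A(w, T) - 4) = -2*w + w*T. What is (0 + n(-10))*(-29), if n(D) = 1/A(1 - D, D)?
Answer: 29/40 ≈ 0.72500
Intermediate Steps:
A(w, T) = 4 - 2*w/3 + T*w/3 (A(w, T) = 4 + (-2*w + w*T)/3 = 4 + (-2*w + T*w)/3 = 4 + (-2*w/3 + T*w/3) = 4 - 2*w/3 + T*w/3)
n(D) = 1/(10/3 + 2*D/3 + D*(1 - D)/3) (n(D) = 1/(4 - 2*(1 - D)/3 + D*(1 - D)/3) = 1/(4 + (-⅔ + 2*D/3) + D*(1 - D)/3) = 1/(10/3 + 2*D/3 + D*(1 - D)/3))
(0 + n(-10))*(-29) = (0 + 3/(10 - 1*(-10)² + 3*(-10)))*(-29) = (0 + 3/(10 - 1*100 - 30))*(-29) = (0 + 3/(10 - 100 - 30))*(-29) = (0 + 3/(-120))*(-29) = (0 + 3*(-1/120))*(-29) = (0 - 1/40)*(-29) = -1/40*(-29) = 29/40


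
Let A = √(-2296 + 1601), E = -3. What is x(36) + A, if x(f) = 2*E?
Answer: -6 + I*√695 ≈ -6.0 + 26.363*I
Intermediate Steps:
x(f) = -6 (x(f) = 2*(-3) = -6)
A = I*√695 (A = √(-695) = I*√695 ≈ 26.363*I)
x(36) + A = -6 + I*√695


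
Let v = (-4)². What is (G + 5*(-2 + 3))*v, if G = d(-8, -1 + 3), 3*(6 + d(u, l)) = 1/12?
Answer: -140/9 ≈ -15.556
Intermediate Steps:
d(u, l) = -215/36 (d(u, l) = -6 + (⅓)/12 = -6 + (⅓)*(1/12) = -6 + 1/36 = -215/36)
v = 16
G = -215/36 ≈ -5.9722
(G + 5*(-2 + 3))*v = (-215/36 + 5*(-2 + 3))*16 = (-215/36 + 5*1)*16 = (-215/36 + 5)*16 = -35/36*16 = -140/9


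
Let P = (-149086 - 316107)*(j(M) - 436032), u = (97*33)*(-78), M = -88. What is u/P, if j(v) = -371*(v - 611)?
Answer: -83226/27400332893 ≈ -3.0374e-6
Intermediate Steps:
u = -249678 (u = 3201*(-78) = -249678)
j(v) = 226681 - 371*v (j(v) = -371*(-611 + v) = 226681 - 371*v)
P = 82200998679 (P = (-149086 - 316107)*((226681 - 371*(-88)) - 436032) = -465193*((226681 + 32648) - 436032) = -465193*(259329 - 436032) = -465193*(-176703) = 82200998679)
u/P = -249678/82200998679 = -249678*1/82200998679 = -83226/27400332893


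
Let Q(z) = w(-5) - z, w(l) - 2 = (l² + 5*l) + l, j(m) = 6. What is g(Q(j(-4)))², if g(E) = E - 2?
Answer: 121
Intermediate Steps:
w(l) = 2 + l² + 6*l (w(l) = 2 + ((l² + 5*l) + l) = 2 + (l² + 6*l) = 2 + l² + 6*l)
Q(z) = -3 - z (Q(z) = (2 + (-5)² + 6*(-5)) - z = (2 + 25 - 30) - z = -3 - z)
g(E) = -2 + E
g(Q(j(-4)))² = (-2 + (-3 - 1*6))² = (-2 + (-3 - 6))² = (-2 - 9)² = (-11)² = 121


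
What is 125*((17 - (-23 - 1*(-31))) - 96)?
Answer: -10875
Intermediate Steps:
125*((17 - (-23 - 1*(-31))) - 96) = 125*((17 - (-23 + 31)) - 96) = 125*((17 - 1*8) - 96) = 125*((17 - 8) - 96) = 125*(9 - 96) = 125*(-87) = -10875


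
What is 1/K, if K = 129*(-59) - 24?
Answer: -1/7635 ≈ -0.00013098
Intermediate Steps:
K = -7635 (K = -7611 - 24 = -7635)
1/K = 1/(-7635) = -1/7635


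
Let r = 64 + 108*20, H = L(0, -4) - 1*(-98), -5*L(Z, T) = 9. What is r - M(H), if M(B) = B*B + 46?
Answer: -176911/25 ≈ -7076.4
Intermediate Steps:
L(Z, T) = -9/5 (L(Z, T) = -1/5*9 = -9/5)
H = 481/5 (H = -9/5 - 1*(-98) = -9/5 + 98 = 481/5 ≈ 96.200)
M(B) = 46 + B**2 (M(B) = B**2 + 46 = 46 + B**2)
r = 2224 (r = 64 + 2160 = 2224)
r - M(H) = 2224 - (46 + (481/5)**2) = 2224 - (46 + 231361/25) = 2224 - 1*232511/25 = 2224 - 232511/25 = -176911/25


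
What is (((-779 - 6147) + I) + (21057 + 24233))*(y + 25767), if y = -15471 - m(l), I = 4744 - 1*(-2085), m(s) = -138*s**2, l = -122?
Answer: 93291367584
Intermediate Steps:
I = 6829 (I = 4744 + 2085 = 6829)
y = 2038521 (y = -15471 - (-138)*(-122)**2 = -15471 - (-138)*14884 = -15471 - 1*(-2053992) = -15471 + 2053992 = 2038521)
(((-779 - 6147) + I) + (21057 + 24233))*(y + 25767) = (((-779 - 6147) + 6829) + (21057 + 24233))*(2038521 + 25767) = ((-6926 + 6829) + 45290)*2064288 = (-97 + 45290)*2064288 = 45193*2064288 = 93291367584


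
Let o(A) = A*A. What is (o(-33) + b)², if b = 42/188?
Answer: 10483097769/8836 ≈ 1.1864e+6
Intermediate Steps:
o(A) = A²
b = 21/94 (b = 42*(1/188) = 21/94 ≈ 0.22340)
(o(-33) + b)² = ((-33)² + 21/94)² = (1089 + 21/94)² = (102387/94)² = 10483097769/8836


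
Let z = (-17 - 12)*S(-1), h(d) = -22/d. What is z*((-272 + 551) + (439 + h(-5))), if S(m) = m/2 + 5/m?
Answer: 576114/5 ≈ 1.1522e+5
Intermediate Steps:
S(m) = m/2 + 5/m (S(m) = m*(1/2) + 5/m = m/2 + 5/m)
z = 319/2 (z = (-17 - 12)*((1/2)*(-1) + 5/(-1)) = -29*(-1/2 + 5*(-1)) = -29*(-1/2 - 5) = -29*(-11/2) = 319/2 ≈ 159.50)
z*((-272 + 551) + (439 + h(-5))) = 319*((-272 + 551) + (439 - 22/(-5)))/2 = 319*(279 + (439 - 22*(-1/5)))/2 = 319*(279 + (439 + 22/5))/2 = 319*(279 + 2217/5)/2 = (319/2)*(3612/5) = 576114/5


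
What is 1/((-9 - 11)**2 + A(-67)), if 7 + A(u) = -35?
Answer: 1/358 ≈ 0.0027933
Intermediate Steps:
A(u) = -42 (A(u) = -7 - 35 = -42)
1/((-9 - 11)**2 + A(-67)) = 1/((-9 - 11)**2 - 42) = 1/((-20)**2 - 42) = 1/(400 - 42) = 1/358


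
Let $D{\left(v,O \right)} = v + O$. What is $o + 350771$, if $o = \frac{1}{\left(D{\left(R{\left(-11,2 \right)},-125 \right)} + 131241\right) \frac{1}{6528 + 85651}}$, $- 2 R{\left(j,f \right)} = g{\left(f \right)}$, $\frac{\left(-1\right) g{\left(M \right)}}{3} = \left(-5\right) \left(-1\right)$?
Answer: $\frac{91988826795}{262247} \approx 3.5077 \cdot 10^{5}$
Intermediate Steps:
$g{\left(M \right)} = -15$ ($g{\left(M \right)} = - 3 \left(\left(-5\right) \left(-1\right)\right) = \left(-3\right) 5 = -15$)
$R{\left(j,f \right)} = \frac{15}{2}$ ($R{\left(j,f \right)} = \left(- \frac{1}{2}\right) \left(-15\right) = \frac{15}{2}$)
$D{\left(v,O \right)} = O + v$
$o = \frac{184358}{262247}$ ($o = \frac{1}{\left(\left(-125 + \frac{15}{2}\right) + 131241\right) \frac{1}{6528 + 85651}} = \frac{1}{\left(- \frac{235}{2} + 131241\right) \frac{1}{92179}} = \frac{1}{\frac{262247}{2} \cdot \frac{1}{92179}} = \frac{1}{\frac{262247}{184358}} = \frac{184358}{262247} \approx 0.70299$)
$o + 350771 = \frac{184358}{262247} + 350771 = \frac{91988826795}{262247}$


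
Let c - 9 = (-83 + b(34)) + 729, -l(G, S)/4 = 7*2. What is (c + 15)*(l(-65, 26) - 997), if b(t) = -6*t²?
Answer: 6598098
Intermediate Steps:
l(G, S) = -56 (l(G, S) = -28*2 = -4*14 = -56)
c = -6281 (c = 9 + ((-83 - 6*34²) + 729) = 9 + ((-83 - 6*1156) + 729) = 9 + ((-83 - 6936) + 729) = 9 + (-7019 + 729) = 9 - 6290 = -6281)
(c + 15)*(l(-65, 26) - 997) = (-6281 + 15)*(-56 - 997) = -6266*(-1053) = 6598098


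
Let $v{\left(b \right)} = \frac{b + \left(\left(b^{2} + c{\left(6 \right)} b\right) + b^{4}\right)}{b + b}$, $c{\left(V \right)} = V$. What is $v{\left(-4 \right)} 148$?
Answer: $-4514$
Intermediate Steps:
$v{\left(b \right)} = \frac{b^{2} + b^{4} + 7 b}{2 b}$ ($v{\left(b \right)} = \frac{b + \left(\left(b^{2} + 6 b\right) + b^{4}\right)}{b + b} = \frac{b + \left(b^{2} + b^{4} + 6 b\right)}{2 b} = \left(b^{2} + b^{4} + 7 b\right) \frac{1}{2 b} = \frac{b^{2} + b^{4} + 7 b}{2 b}$)
$v{\left(-4 \right)} 148 = \left(\frac{7}{2} + \frac{1}{2} \left(-4\right) + \frac{\left(-4\right)^{3}}{2}\right) 148 = \left(\frac{7}{2} - 2 + \frac{1}{2} \left(-64\right)\right) 148 = \left(\frac{7}{2} - 2 - 32\right) 148 = \left(- \frac{61}{2}\right) 148 = -4514$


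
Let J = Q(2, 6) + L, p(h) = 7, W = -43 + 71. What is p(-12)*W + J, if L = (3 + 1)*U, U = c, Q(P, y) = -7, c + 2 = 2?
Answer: 189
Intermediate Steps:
c = 0 (c = -2 + 2 = 0)
U = 0
W = 28
L = 0 (L = (3 + 1)*0 = 4*0 = 0)
J = -7 (J = -7 + 0 = -7)
p(-12)*W + J = 7*28 - 7 = 196 - 7 = 189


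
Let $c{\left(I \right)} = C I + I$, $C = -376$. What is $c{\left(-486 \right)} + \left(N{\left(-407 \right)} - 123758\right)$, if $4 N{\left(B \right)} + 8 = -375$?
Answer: $\frac{233585}{4} \approx 58396.0$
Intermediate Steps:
$N{\left(B \right)} = - \frac{383}{4}$ ($N{\left(B \right)} = -2 + \frac{1}{4} \left(-375\right) = -2 - \frac{375}{4} = - \frac{383}{4}$)
$c{\left(I \right)} = - 375 I$ ($c{\left(I \right)} = - 376 I + I = - 375 I$)
$c{\left(-486 \right)} + \left(N{\left(-407 \right)} - 123758\right) = \left(-375\right) \left(-486\right) - \frac{495415}{4} = 182250 - \frac{495415}{4} = \frac{233585}{4}$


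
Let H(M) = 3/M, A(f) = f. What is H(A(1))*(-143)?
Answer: -429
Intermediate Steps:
H(A(1))*(-143) = (3/1)*(-143) = (3*1)*(-143) = 3*(-143) = -429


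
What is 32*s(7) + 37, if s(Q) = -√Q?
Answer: 37 - 32*√7 ≈ -47.664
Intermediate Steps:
32*s(7) + 37 = 32*(-√7) + 37 = -32*√7 + 37 = 37 - 32*√7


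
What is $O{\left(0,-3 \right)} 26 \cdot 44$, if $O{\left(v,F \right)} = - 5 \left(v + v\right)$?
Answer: $0$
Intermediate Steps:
$O{\left(v,F \right)} = - 10 v$ ($O{\left(v,F \right)} = - 5 \cdot 2 v = - 10 v$)
$O{\left(0,-3 \right)} 26 \cdot 44 = \left(-10\right) 0 \cdot 26 \cdot 44 = 0 \cdot 26 \cdot 44 = 0 \cdot 44 = 0$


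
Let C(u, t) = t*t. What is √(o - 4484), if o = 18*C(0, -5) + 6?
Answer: 2*I*√1007 ≈ 63.467*I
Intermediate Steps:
C(u, t) = t²
o = 456 (o = 18*(-5)² + 6 = 18*25 + 6 = 450 + 6 = 456)
√(o - 4484) = √(456 - 4484) = √(-4028) = 2*I*√1007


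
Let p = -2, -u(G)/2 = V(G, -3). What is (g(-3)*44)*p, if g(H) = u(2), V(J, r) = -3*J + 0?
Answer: -1056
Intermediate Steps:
V(J, r) = -3*J
u(G) = 6*G (u(G) = -(-6)*G = 6*G)
g(H) = 12 (g(H) = 6*2 = 12)
(g(-3)*44)*p = (12*44)*(-2) = 528*(-2) = -1056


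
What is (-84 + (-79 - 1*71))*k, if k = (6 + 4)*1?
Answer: -2340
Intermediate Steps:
k = 10 (k = 10*1 = 10)
(-84 + (-79 - 1*71))*k = (-84 + (-79 - 1*71))*10 = (-84 + (-79 - 71))*10 = (-84 - 150)*10 = -234*10 = -2340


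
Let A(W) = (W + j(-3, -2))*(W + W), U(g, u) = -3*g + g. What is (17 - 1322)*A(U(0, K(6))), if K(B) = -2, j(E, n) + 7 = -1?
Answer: 0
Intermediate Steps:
j(E, n) = -8 (j(E, n) = -7 - 1 = -8)
U(g, u) = -2*g
A(W) = 2*W*(-8 + W) (A(W) = (W - 8)*(W + W) = (-8 + W)*(2*W) = 2*W*(-8 + W))
(17 - 1322)*A(U(0, K(6))) = (17 - 1322)*(2*(-2*0)*(-8 - 2*0)) = -2610*0*(-8 + 0) = -2610*0*(-8) = -1305*0 = 0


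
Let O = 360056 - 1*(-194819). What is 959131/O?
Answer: 959131/554875 ≈ 1.7286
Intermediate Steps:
O = 554875 (O = 360056 + 194819 = 554875)
959131/O = 959131/554875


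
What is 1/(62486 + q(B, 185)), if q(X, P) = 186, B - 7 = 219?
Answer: 1/62672 ≈ 1.5956e-5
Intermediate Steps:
B = 226 (B = 7 + 219 = 226)
1/(62486 + q(B, 185)) = 1/(62486 + 186) = 1/62672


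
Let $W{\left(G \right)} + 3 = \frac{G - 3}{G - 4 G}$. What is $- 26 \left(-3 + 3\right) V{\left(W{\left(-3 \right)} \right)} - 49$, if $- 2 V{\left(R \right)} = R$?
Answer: $-49$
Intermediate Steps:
$W{\left(G \right)} = -3 - \frac{-3 + G}{3 G}$ ($W{\left(G \right)} = -3 + \frac{G - 3}{G - 4 G} = -3 + \frac{-3 + G}{\left(-3\right) G} = -3 + \left(-3 + G\right) \left(- \frac{1}{3 G}\right) = -3 - \frac{-3 + G}{3 G}$)
$V{\left(R \right)} = - \frac{R}{2}$
$- 26 \left(-3 + 3\right) V{\left(W{\left(-3 \right)} \right)} - 49 = - 26 \left(-3 + 3\right) \left(- \frac{- \frac{10}{3} + \frac{1}{-3}}{2}\right) - 49 = - 26 \cdot 0 \left(- \frac{- \frac{10}{3} - \frac{1}{3}}{2}\right) - 49 = - 26 \cdot 0 \left(\left(- \frac{1}{2}\right) \left(- \frac{11}{3}\right)\right) - 49 = - 26 \cdot 0 \cdot \frac{11}{6} - 49 = \left(-26\right) 0 - 49 = 0 - 49 = -49$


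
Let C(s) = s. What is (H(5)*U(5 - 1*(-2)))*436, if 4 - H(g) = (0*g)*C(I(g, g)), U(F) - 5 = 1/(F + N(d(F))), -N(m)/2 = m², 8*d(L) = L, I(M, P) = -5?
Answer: 1581808/175 ≈ 9038.9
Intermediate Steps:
d(L) = L/8
N(m) = -2*m²
U(F) = 5 + 1/(F - F²/32) (U(F) = 5 + 1/(F - 2*F²/64) = 5 + 1/(F - F²/32))
H(g) = 4 (H(g) = 4 - 0*g*(-5) = 4 - 0*(-5) = 4 - 1*0 = 4 + 0 = 4)
(H(5)*U(5 - 1*(-2)))*436 = (4*((32 - 5*(5 - 1*(-2))² + 160*(5 - 1*(-2)))/((5 - 1*(-2))*(32 - (5 - 1*(-2))))))*436 = (4*((32 - 5*(5 + 2)² + 160*(5 + 2))/((5 + 2)*(32 - (5 + 2)))))*436 = (4*((32 - 5*7² + 160*7)/(7*(32 - 1*7))))*436 = (4*((32 - 5*49 + 1120)/(7*(32 - 7))))*436 = (4*((⅐)*(32 - 245 + 1120)/25))*436 = (4*((⅐)*(1/25)*907))*436 = (4*(907/175))*436 = (3628/175)*436 = 1581808/175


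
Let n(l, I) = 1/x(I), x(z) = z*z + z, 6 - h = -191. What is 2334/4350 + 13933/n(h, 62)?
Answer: 39456166439/725 ≈ 5.4422e+7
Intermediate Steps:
h = 197 (h = 6 - 1*(-191) = 6 + 191 = 197)
x(z) = z + z² (x(z) = z² + z = z + z²)
n(l, I) = 1/(I*(1 + I))
2334/4350 + 13933/n(h, 62) = 2334/4350 + 13933/((1/(62*(1 + 62)))) = 2334*(1/4350) + 13933/(((1/62)/63)) = 389/725 + 13933/(((1/62)*(1/63))) = 389/725 + 13933/(1/3906) = 389/725 + 13933*3906 = 389/725 + 54422298 = 39456166439/725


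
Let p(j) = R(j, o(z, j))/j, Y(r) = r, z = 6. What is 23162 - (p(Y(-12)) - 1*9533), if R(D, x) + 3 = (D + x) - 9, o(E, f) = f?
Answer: 32692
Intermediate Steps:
R(D, x) = -12 + D + x (R(D, x) = -3 + ((D + x) - 9) = -3 + (-9 + D + x) = -12 + D + x)
p(j) = (-12 + 2*j)/j (p(j) = (-12 + j + j)/j = (-12 + 2*j)/j)
23162 - (p(Y(-12)) - 1*9533) = 23162 - ((2 - 12/(-12)) - 1*9533) = 23162 - ((2 - 12*(-1/12)) - 9533) = 23162 - ((2 + 1) - 9533) = 23162 - (3 - 9533) = 23162 - 1*(-9530) = 23162 + 9530 = 32692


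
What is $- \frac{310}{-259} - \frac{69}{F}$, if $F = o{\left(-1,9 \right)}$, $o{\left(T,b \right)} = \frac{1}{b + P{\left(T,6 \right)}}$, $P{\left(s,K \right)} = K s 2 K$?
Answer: $\frac{1126183}{259} \approx 4348.2$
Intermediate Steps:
$P{\left(s,K \right)} = 2 s K^{2}$ ($P{\left(s,K \right)} = 2 K s K = 2 s K^{2}$)
$o{\left(T,b \right)} = \frac{1}{b + 72 T}$ ($o{\left(T,b \right)} = \frac{1}{b + 2 T 6^{2}} = \frac{1}{b + 2 T 36} = \frac{1}{b + 72 T}$)
$F = - \frac{1}{63}$ ($F = \frac{1}{9 + 72 \left(-1\right)} = \frac{1}{9 - 72} = \frac{1}{-63} = - \frac{1}{63} \approx -0.015873$)
$- \frac{310}{-259} - \frac{69}{F} = - \frac{310}{-259} - \frac{69}{- \frac{1}{63}} = \left(-310\right) \left(- \frac{1}{259}\right) - -4347 = \frac{310}{259} + 4347 = \frac{1126183}{259}$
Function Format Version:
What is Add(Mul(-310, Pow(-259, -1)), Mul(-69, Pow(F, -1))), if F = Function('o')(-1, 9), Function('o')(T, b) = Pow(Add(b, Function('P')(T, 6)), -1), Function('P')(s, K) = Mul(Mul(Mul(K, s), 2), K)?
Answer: Rational(1126183, 259) ≈ 4348.2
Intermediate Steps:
Function('P')(s, K) = Mul(2, s, Pow(K, 2)) (Function('P')(s, K) = Mul(Mul(2, K, s), K) = Mul(2, s, Pow(K, 2)))
Function('o')(T, b) = Pow(Add(b, Mul(72, T)), -1) (Function('o')(T, b) = Pow(Add(b, Mul(2, T, Pow(6, 2))), -1) = Pow(Add(b, Mul(2, T, 36)), -1) = Pow(Add(b, Mul(72, T)), -1))
F = Rational(-1, 63) (F = Pow(Add(9, Mul(72, -1)), -1) = Pow(Add(9, -72), -1) = Pow(-63, -1) = Rational(-1, 63) ≈ -0.015873)
Add(Mul(-310, Pow(-259, -1)), Mul(-69, Pow(F, -1))) = Add(Mul(-310, Pow(-259, -1)), Mul(-69, Pow(Rational(-1, 63), -1))) = Add(Mul(-310, Rational(-1, 259)), Mul(-69, -63)) = Add(Rational(310, 259), 4347) = Rational(1126183, 259)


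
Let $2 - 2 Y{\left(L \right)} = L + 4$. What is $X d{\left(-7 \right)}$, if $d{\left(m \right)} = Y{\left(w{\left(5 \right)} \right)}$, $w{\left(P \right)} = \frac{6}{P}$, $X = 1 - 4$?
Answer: $\frac{24}{5} \approx 4.8$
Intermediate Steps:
$X = -3$ ($X = 1 - 4 = -3$)
$Y{\left(L \right)} = -1 - \frac{L}{2}$ ($Y{\left(L \right)} = 1 - \frac{L + 4}{2} = 1 - \frac{4 + L}{2} = 1 - \left(2 + \frac{L}{2}\right) = -1 - \frac{L}{2}$)
$d{\left(m \right)} = - \frac{8}{5}$ ($d{\left(m \right)} = -1 - \frac{6 \cdot \frac{1}{5}}{2} = -1 - \frac{3}{5} = - \frac{8}{5}$)
$X d{\left(-7 \right)} = \left(-3\right) \left(- \frac{8}{5}\right) = \frac{24}{5}$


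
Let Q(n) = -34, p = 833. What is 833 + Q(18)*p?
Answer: -27489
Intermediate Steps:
833 + Q(18)*p = 833 - 34*833 = 833 - 28322 = -27489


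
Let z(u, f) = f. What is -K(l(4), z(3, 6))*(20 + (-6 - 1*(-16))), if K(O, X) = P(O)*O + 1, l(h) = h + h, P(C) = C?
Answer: -1950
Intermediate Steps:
l(h) = 2*h
K(O, X) = 1 + O² (K(O, X) = O*O + 1 = O² + 1 = 1 + O²)
-K(l(4), z(3, 6))*(20 + (-6 - 1*(-16))) = -(1 + (2*4)²)*(20 + (-6 - 1*(-16))) = -(1 + 8²)*(20 + (-6 + 16)) = -(1 + 64)*(20 + 10) = -65*30 = -1*1950 = -1950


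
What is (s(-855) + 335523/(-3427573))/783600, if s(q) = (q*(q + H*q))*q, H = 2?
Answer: -535580881837429/223820516900 ≈ -2392.9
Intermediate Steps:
s(q) = 3*q³ (s(q) = (q*(q + 2*q))*q = (q*(3*q))*q = (3*q²)*q = 3*q³)
(s(-855) + 335523/(-3427573))/783600 = (3*(-855)³ + 335523/(-3427573))/783600 = (3*(-625026375) + 335523*(-1/3427573))*(1/783600) = (-1875079125 - 335523/3427573)*(1/783600) = -6426970582049148/3427573*1/783600 = -535580881837429/223820516900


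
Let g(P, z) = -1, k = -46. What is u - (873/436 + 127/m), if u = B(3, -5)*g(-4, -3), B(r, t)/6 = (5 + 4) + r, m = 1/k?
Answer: 2514847/436 ≈ 5768.0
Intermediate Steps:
m = -1/46 (m = 1/(-46) = -1/46 ≈ -0.021739)
B(r, t) = 54 + 6*r (B(r, t) = 6*((5 + 4) + r) = 6*(9 + r) = 54 + 6*r)
u = -72 (u = (54 + 6*3)*(-1) = (54 + 18)*(-1) = 72*(-1) = -72)
u - (873/436 + 127/m) = -72 - (873/436 + 127/(-1/46)) = -72 - (873*(1/436) + 127*(-46)) = -72 - (873/436 - 5842) = -72 - 1*(-2546239/436) = -72 + 2546239/436 = 2514847/436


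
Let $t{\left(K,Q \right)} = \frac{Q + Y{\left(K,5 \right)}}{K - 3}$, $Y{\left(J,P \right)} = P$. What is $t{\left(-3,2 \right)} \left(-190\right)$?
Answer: $\frac{665}{3} \approx 221.67$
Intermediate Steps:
$t{\left(K,Q \right)} = \frac{5 + Q}{-3 + K}$ ($t{\left(K,Q \right)} = \frac{Q + 5}{K - 3} = \frac{5 + Q}{-3 + K}$)
$t{\left(-3,2 \right)} \left(-190\right) = \frac{5 + 2}{-3 - 3} \left(-190\right) = \frac{1}{-6} \cdot 7 \left(-190\right) = \left(- \frac{1}{6}\right) 7 \left(-190\right) = \left(- \frac{7}{6}\right) \left(-190\right) = \frac{665}{3}$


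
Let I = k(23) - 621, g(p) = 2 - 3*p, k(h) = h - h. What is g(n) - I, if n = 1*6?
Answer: 605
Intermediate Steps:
k(h) = 0
n = 6
I = -621 (I = 0 - 621 = -621)
g(n) - I = (2 - 3*6) - 1*(-621) = (2 - 18) + 621 = -16 + 621 = 605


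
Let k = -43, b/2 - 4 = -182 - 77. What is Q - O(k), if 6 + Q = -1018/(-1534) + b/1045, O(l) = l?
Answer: 5959358/160303 ≈ 37.176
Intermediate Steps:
b = -510 (b = 8 + 2*(-182 - 77) = 8 + 2*(-259) = 8 - 518 = -510)
Q = -933671/160303 (Q = -6 + (-1018/(-1534) - 510/1045) = -6 + (-1018*(-1/1534) - 510*1/1045) = -6 + (509/767 - 102/209) = -6 + 28147/160303 = -933671/160303 ≈ -5.8244)
Q - O(k) = -933671/160303 - 1*(-43) = -933671/160303 + 43 = 5959358/160303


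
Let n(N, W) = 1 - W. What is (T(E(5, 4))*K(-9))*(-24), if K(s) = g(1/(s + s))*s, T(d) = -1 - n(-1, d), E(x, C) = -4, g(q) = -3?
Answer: 3888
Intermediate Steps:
T(d) = -2 + d (T(d) = -1 - (1 - d) = -1 + (-1 + d) = -2 + d)
K(s) = -3*s
(T(E(5, 4))*K(-9))*(-24) = ((-2 - 4)*(-3*(-9)))*(-24) = -6*27*(-24) = -162*(-24) = 3888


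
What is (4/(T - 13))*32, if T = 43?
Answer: 64/15 ≈ 4.2667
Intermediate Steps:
(4/(T - 13))*32 = (4/(43 - 13))*32 = (4/30)*32 = ((1/30)*4)*32 = (2/15)*32 = 64/15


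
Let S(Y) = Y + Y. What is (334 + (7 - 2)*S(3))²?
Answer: 132496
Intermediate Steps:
S(Y) = 2*Y
(334 + (7 - 2)*S(3))² = (334 + (7 - 2)*(2*3))² = (334 + 5*6)² = (334 + 30)² = 364² = 132496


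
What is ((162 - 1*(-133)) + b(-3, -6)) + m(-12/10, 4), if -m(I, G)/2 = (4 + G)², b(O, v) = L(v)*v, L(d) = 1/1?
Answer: 161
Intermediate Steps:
L(d) = 1
b(O, v) = v (b(O, v) = 1*v = v)
m(I, G) = -2*(4 + G)²
((162 - 1*(-133)) + b(-3, -6)) + m(-12/10, 4) = ((162 - 1*(-133)) - 6) - 2*(4 + 4)² = ((162 + 133) - 6) - 2*8² = (295 - 6) - 2*64 = 289 - 128 = 161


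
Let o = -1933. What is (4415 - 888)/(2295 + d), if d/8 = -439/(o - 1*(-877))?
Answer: 465564/303379 ≈ 1.5346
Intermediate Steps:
d = 439/132 (d = 8*(-439/(-1933 - 1*(-877))) = 8*(-439/(-1933 + 877)) = 8*(-439/(-1056)) = 8*(-439*(-1/1056)) = 8*(439/1056) = 439/132 ≈ 3.3258)
(4415 - 888)/(2295 + d) = (4415 - 888)/(2295 + 439/132) = 3527/(303379/132) = 3527*(132/303379) = 465564/303379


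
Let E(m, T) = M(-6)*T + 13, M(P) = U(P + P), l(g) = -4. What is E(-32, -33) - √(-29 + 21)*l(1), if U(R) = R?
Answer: 409 + 8*I*√2 ≈ 409.0 + 11.314*I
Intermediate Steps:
M(P) = 2*P (M(P) = P + P = 2*P)
E(m, T) = 13 - 12*T (E(m, T) = (2*(-6))*T + 13 = -12*T + 13 = 13 - 12*T)
E(-32, -33) - √(-29 + 21)*l(1) = (13 - 12*(-33)) - √(-29 + 21)*(-4) = (13 + 396) - √(-8)*(-4) = 409 - 2*I*√2*(-4) = 409 - (-8)*I*√2 = 409 + 8*I*√2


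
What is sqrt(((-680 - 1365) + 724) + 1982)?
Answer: sqrt(661) ≈ 25.710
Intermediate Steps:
sqrt(((-680 - 1365) + 724) + 1982) = sqrt((-2045 + 724) + 1982) = sqrt(-1321 + 1982) = sqrt(661)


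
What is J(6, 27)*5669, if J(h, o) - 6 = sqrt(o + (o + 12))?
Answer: 34014 + 5669*sqrt(66) ≈ 80069.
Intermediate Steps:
J(h, o) = 6 + sqrt(12 + 2*o) (J(h, o) = 6 + sqrt(o + (o + 12)) = 6 + sqrt(o + (12 + o)) = 6 + sqrt(12 + 2*o))
J(6, 27)*5669 = (6 + sqrt(12 + 2*27))*5669 = (6 + sqrt(12 + 54))*5669 = (6 + sqrt(66))*5669 = 34014 + 5669*sqrt(66)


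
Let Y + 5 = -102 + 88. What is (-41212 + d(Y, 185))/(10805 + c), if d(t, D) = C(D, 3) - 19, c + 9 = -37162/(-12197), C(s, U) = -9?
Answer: -251502140/65857987 ≈ -3.8189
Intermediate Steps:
c = -72611/12197 (c = -9 - 37162/(-12197) = -9 - 37162*(-1/12197) = -9 + 37162/12197 = -72611/12197 ≈ -5.9532)
Y = -19 (Y = -5 + (-102 + 88) = -5 - 14 = -19)
d(t, D) = -28 (d(t, D) = -9 - 19 = -28)
(-41212 + d(Y, 185))/(10805 + c) = (-41212 - 28)/(10805 - 72611/12197) = -41240/131715974/12197 = -41240*12197/131715974 = -251502140/65857987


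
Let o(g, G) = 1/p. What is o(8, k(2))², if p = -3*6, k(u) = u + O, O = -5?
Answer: 1/324 ≈ 0.0030864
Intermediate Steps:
k(u) = -5 + u (k(u) = u - 5 = -5 + u)
p = -18
o(g, G) = -1/18 (o(g, G) = 1/(-18) = -1/18)
o(8, k(2))² = (-1/18)² = 1/324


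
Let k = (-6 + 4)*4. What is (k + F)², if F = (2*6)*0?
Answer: 64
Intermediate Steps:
k = -8 (k = -2*4 = -8)
F = 0 (F = 12*0 = 0)
(k + F)² = (-8 + 0)² = (-8)² = 64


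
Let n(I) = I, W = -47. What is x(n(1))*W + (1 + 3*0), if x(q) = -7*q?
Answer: 330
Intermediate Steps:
x(n(1))*W + (1 + 3*0) = -7*1*(-47) + (1 + 3*0) = -7*(-47) + (1 + 0) = 329 + 1 = 330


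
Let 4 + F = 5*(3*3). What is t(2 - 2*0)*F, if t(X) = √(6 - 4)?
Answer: 41*√2 ≈ 57.983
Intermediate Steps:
t(X) = √2
F = 41 (F = -4 + 5*(3*3) = -4 + 5*9 = -4 + 45 = 41)
t(2 - 2*0)*F = √2*41 = 41*√2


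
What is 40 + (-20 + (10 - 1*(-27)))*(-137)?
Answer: -2289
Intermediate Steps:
40 + (-20 + (10 - 1*(-27)))*(-137) = 40 + (-20 + (10 + 27))*(-137) = 40 + (-20 + 37)*(-137) = 40 + 17*(-137) = 40 - 2329 = -2289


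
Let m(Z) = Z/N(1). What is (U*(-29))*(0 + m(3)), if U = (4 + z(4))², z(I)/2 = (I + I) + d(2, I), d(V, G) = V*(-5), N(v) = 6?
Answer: 0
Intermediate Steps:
d(V, G) = -5*V
m(Z) = Z/6
z(I) = -20 + 4*I (z(I) = 2*((I + I) - 5*2) = 2*(2*I - 10) = 2*(-10 + 2*I) = -20 + 4*I)
U = 0 (U = (4 + (-20 + 4*4))² = (4 + (-20 + 16))² = (4 - 4)² = 0² = 0)
(U*(-29))*(0 + m(3)) = (0*(-29))*(0 + (⅙)*3) = 0*(0 + ½) = 0*(½) = 0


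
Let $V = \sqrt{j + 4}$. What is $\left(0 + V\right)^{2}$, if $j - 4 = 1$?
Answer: $9$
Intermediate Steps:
$j = 5$ ($j = 4 + 1 = 5$)
$V = 3$ ($V = \sqrt{5 + 4} = \sqrt{9} = 3$)
$\left(0 + V\right)^{2} = \left(0 + 3\right)^{2} = 3^{2} = 9$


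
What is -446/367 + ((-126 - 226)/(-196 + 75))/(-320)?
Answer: -49427/40370 ≈ -1.2243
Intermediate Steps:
-446/367 + ((-126 - 226)/(-196 + 75))/(-320) = -446*1/367 - 352/(-121)*(-1/320) = -446/367 - 352*(-1/121)*(-1/320) = -446/367 + (32/11)*(-1/320) = -446/367 - 1/110 = -49427/40370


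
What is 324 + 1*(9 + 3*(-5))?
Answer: 318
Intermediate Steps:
324 + 1*(9 + 3*(-5)) = 324 + 1*(9 - 15) = 324 + 1*(-6) = 324 - 6 = 318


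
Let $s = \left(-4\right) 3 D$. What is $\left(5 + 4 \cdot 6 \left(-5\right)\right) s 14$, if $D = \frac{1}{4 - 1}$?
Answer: $6440$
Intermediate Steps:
$D = \frac{1}{3} \approx 0.33333$
$s = -4$ ($s = \left(-4\right) 3 \cdot \frac{1}{3} = \left(-12\right) \frac{1}{3} = -4$)
$\left(5 + 4 \cdot 6 \left(-5\right)\right) s 14 = \left(5 + 4 \cdot 6 \left(-5\right)\right) \left(-4\right) 14 = \left(5 + 4 \left(-30\right)\right) \left(-4\right) 14 = \left(5 - 120\right) \left(-4\right) 14 = \left(-115\right) \left(-4\right) 14 = 460 \cdot 14 = 6440$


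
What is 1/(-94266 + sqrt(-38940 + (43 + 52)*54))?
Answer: -15711/1481018761 - 7*I*sqrt(690)/8886112566 ≈ -1.0608e-5 - 2.0692e-8*I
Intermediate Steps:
1/(-94266 + sqrt(-38940 + (43 + 52)*54)) = 1/(-94266 + sqrt(-38940 + 95*54)) = 1/(-94266 + sqrt(-38940 + 5130)) = 1/(-94266 + sqrt(-33810)) = 1/(-94266 + 7*I*sqrt(690))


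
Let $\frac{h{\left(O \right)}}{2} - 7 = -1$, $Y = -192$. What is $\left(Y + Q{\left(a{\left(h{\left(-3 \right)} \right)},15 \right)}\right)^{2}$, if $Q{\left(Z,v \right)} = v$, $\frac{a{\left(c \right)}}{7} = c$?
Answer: $31329$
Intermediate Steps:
$h{\left(O \right)} = 12$ ($h{\left(O \right)} = 14 + 2 \left(-1\right) = 14 - 2 = 12$)
$a{\left(c \right)} = 7 c$
$\left(Y + Q{\left(a{\left(h{\left(-3 \right)} \right)},15 \right)}\right)^{2} = \left(-192 + 15\right)^{2} = \left(-177\right)^{2} = 31329$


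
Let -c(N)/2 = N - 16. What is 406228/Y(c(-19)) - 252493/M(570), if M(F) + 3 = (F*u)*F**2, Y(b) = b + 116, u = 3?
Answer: 12538427657201/5740982969 ≈ 2184.0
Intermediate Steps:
c(N) = 32 - 2*N (c(N) = -2*(N - 16) = -2*(-16 + N) = 32 - 2*N)
Y(b) = 116 + b
M(F) = -3 + 3*F**3 (M(F) = -3 + (F*3)*F**2 = -3 + (3*F)*F**2 = -3 + 3*F**3)
406228/Y(c(-19)) - 252493/M(570) = 406228/(116 + (32 - 2*(-19))) - 252493/(-3 + 3*570**3) = 406228/(116 + (32 + 38)) - 252493/(-3 + 3*185193000) = 406228/(116 + 70) - 252493/(-3 + 555579000) = 406228/186 - 252493/555578997 = 406228*(1/186) - 252493*1/555578997 = 203114/93 - 252493/555578997 = 12538427657201/5740982969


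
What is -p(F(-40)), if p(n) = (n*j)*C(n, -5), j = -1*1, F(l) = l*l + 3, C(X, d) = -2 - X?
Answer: -2572815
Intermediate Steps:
F(l) = 3 + l² (F(l) = l² + 3 = 3 + l²)
j = -1
p(n) = -n*(-2 - n) (p(n) = (n*(-1))*(-2 - n) = (-n)*(-2 - n) = -n*(-2 - n))
-p(F(-40)) = -(3 + (-40)²)*(2 + (3 + (-40)²)) = -(3 + 1600)*(2 + (3 + 1600)) = -1603*(2 + 1603) = -1603*1605 = -1*2572815 = -2572815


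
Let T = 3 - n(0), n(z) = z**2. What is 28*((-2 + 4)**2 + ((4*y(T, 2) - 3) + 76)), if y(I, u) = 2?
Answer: 2380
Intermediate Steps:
T = 3 (T = 3 - 1*0**2 = 3 - 1*0 = 3 + 0 = 3)
28*((-2 + 4)**2 + ((4*y(T, 2) - 3) + 76)) = 28*((-2 + 4)**2 + ((4*2 - 3) + 76)) = 28*(2**2 + ((8 - 3) + 76)) = 28*(4 + (5 + 76)) = 28*(4 + 81) = 28*85 = 2380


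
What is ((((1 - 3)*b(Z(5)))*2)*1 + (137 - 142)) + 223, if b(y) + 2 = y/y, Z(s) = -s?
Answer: 222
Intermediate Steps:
b(y) = -1 (b(y) = -2 + y/y = -2 + 1 = -1)
((((1 - 3)*b(Z(5)))*2)*1 + (137 - 142)) + 223 = ((((1 - 3)*(-1))*2)*1 + (137 - 142)) + 223 = ((-2*(-1)*2)*1 - 5) + 223 = ((2*2)*1 - 5) + 223 = (4*1 - 5) + 223 = (4 - 5) + 223 = -1 + 223 = 222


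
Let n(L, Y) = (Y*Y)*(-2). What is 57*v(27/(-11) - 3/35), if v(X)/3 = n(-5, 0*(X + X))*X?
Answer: 0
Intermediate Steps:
n(L, Y) = -2*Y**2 (n(L, Y) = Y**2*(-2) = -2*Y**2)
v(X) = 0 (v(X) = 3*((-2*(0*(X + X))**2)*X) = 3*((-2*(0*(2*X))**2)*X) = 3*((-2*0**2)*X) = 3*((-2*0)*X) = 3*(0*X) = 3*0 = 0)
57*v(27/(-11) - 3/35) = 57*0 = 0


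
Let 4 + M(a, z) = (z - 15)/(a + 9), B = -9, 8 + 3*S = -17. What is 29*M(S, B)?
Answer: -1160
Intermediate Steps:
S = -25/3 (S = -8/3 + (⅓)*(-17) = -8/3 - 17/3 = -25/3 ≈ -8.3333)
M(a, z) = -4 + (-15 + z)/(9 + a) (M(a, z) = -4 + (z - 15)/(a + 9) = -4 + (-15 + z)/(9 + a))
29*M(S, B) = 29*((-51 - 9 - 4*(-25/3))/(9 - 25/3)) = 29*((-51 - 9 + 100/3)/(⅔)) = 29*((3/2)*(-80/3)) = 29*(-40) = -1160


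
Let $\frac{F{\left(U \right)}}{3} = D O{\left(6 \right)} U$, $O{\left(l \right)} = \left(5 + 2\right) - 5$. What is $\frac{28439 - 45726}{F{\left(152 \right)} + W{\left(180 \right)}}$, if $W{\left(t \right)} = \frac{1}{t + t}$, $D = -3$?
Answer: $\frac{6223320}{984959} \approx 6.3184$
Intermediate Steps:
$O{\left(l \right)} = 2$ ($O{\left(l \right)} = 7 - 5 = 2$)
$W{\left(t \right)} = \frac{1}{2 t}$
$F{\left(U \right)} = - 18 U$ ($F{\left(U \right)} = 3 \left(-3\right) 2 U = 3 \left(- 6 U\right) = - 18 U$)
$\frac{28439 - 45726}{F{\left(152 \right)} + W{\left(180 \right)}} = \frac{28439 - 45726}{\left(-18\right) 152 + \frac{1}{2 \cdot 180}} = - \frac{17287}{-2736 + \frac{1}{2} \cdot \frac{1}{180}} = - \frac{17287}{-2736 + \frac{1}{360}} = - \frac{17287}{- \frac{984959}{360}} = \left(-17287\right) \left(- \frac{360}{984959}\right) = \frac{6223320}{984959}$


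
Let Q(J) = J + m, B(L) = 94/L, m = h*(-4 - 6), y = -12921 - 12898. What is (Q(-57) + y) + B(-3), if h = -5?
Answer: -77572/3 ≈ -25857.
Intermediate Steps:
y = -25819
m = 50 (m = -5*(-4 - 6) = -5*(-10) = 50)
Q(J) = 50 + J (Q(J) = J + 50 = 50 + J)
(Q(-57) + y) + B(-3) = ((50 - 57) - 25819) + 94/(-3) = (-7 - 25819) + 94*(-⅓) = -25826 - 94/3 = -77572/3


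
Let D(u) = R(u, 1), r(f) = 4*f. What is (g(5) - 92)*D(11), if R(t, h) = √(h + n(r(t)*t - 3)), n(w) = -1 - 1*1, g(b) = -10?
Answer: -102*I ≈ -102.0*I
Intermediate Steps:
n(w) = -2 (n(w) = -1 - 1 = -2)
R(t, h) = √(-2 + h) (R(t, h) = √(h - 2) = √(-2 + h))
D(u) = I (D(u) = √(-2 + 1) = √(-1) = I)
(g(5) - 92)*D(11) = (-10 - 92)*I = -102*I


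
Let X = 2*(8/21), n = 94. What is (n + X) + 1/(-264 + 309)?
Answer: 29857/315 ≈ 94.784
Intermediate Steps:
X = 16/21 (X = 2*(8*(1/21)) = 2*(8/21) = 16/21 ≈ 0.76190)
(n + X) + 1/(-264 + 309) = (94 + 16/21) + 1/(-264 + 309) = 1990/21 + 1/45 = 29857/315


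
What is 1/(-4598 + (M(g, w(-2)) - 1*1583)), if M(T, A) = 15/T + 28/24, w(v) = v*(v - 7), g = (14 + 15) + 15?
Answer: -132/815693 ≈ -0.00016183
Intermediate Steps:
g = 44 (g = 29 + 15 = 44)
w(v) = v*(-7 + v)
M(T, A) = 7/6 + 15/T (M(T, A) = 15/T + 28*(1/24) = 15/T + 7/6 = 7/6 + 15/T)
1/(-4598 + (M(g, w(-2)) - 1*1583)) = 1/(-4598 + ((7/6 + 15/44) - 1*1583)) = 1/(-4598 + ((7/6 + 15*(1/44)) - 1583)) = 1/(-4598 + ((7/6 + 15/44) - 1583)) = 1/(-4598 + (199/132 - 1583)) = 1/(-4598 - 208757/132) = 1/(-815693/132) = -132/815693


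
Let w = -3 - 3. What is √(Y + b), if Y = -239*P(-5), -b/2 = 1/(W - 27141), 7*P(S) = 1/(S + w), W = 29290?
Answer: √1733944289/23639 ≈ 1.7615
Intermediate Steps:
w = -6
P(S) = 1/(7*(-6 + S)) (P(S) = 1/(7*(S - 6)) = 1/(7*(-6 + S)))
b = -2/2149 (b = -2/(29290 - 27141) = -2/2149 ≈ -0.00093067)
Y = 239/77 (Y = -239/(7*(-6 - 5)) = -239/(7*(-11)) = -239*(-1)/(7*11) = -239*(-1/77) = 239/77 ≈ 3.1039)
√(Y + b) = √(239/77 - 2/2149) = √(73351/23639) = √1733944289/23639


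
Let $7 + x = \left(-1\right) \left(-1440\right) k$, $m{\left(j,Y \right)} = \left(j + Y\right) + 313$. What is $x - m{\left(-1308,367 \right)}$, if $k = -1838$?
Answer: $-2646099$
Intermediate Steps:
$m{\left(j,Y \right)} = 313 + Y + j$ ($m{\left(j,Y \right)} = \left(Y + j\right) + 313 = 313 + Y + j$)
$x = -2646727$ ($x = -7 + \left(-1\right) \left(-1440\right) \left(-1838\right) = -7 + 1440 \left(-1838\right) = -7 - 2646720 = -2646727$)
$x - m{\left(-1308,367 \right)} = -2646727 - \left(313 + 367 - 1308\right) = -2646727 - -628 = -2646727 + 628 = -2646099$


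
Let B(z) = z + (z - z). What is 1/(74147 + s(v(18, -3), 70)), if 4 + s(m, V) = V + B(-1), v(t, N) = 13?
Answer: 1/74212 ≈ 1.3475e-5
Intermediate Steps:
B(z) = z (B(z) = z + 0 = z)
s(m, V) = -5 + V (s(m, V) = -4 + (V - 1) = -4 + (-1 + V) = -5 + V)
1/(74147 + s(v(18, -3), 70)) = 1/(74147 + (-5 + 70)) = 1/(74147 + 65) = 1/74212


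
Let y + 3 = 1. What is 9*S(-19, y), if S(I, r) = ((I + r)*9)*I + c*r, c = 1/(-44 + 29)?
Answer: 161601/5 ≈ 32320.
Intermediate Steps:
y = -2 (y = -3 + 1 = -2)
c = -1/15 (c = 1/(-15) = -1/15 ≈ -0.066667)
S(I, r) = -r/15 + I*(9*I + 9*r) (S(I, r) = ((I + r)*9)*I - r/15 = (9*I + 9*r)*I - r/15 = I*(9*I + 9*r) - r/15 = -r/15 + I*(9*I + 9*r))
9*S(-19, y) = 9*(9*(-19)² - 1/15*(-2) + 9*(-19)*(-2)) = 9*(9*361 + 2/15 + 342) = 9*(3249 + 2/15 + 342) = 9*(53867/15) = 161601/5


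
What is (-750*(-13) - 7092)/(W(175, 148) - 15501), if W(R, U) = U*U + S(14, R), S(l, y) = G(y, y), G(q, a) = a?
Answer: 1329/3289 ≈ 0.40407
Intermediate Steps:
S(l, y) = y
W(R, U) = R + U**2 (W(R, U) = U*U + R = U**2 + R = R + U**2)
(-750*(-13) - 7092)/(W(175, 148) - 15501) = (-750*(-13) - 7092)/((175 + 148**2) - 15501) = (9750 - 7092)/((175 + 21904) - 15501) = 2658/(22079 - 15501) = 2658/6578 = 2658*(1/6578) = 1329/3289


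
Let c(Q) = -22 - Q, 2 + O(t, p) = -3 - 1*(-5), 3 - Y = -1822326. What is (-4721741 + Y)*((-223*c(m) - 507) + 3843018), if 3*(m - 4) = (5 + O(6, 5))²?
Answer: -33489664104824/3 ≈ -1.1163e+13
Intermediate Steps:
Y = 1822329 (Y = 3 - 1*(-1822326) = 3 + 1822326 = 1822329)
O(t, p) = 0 (O(t, p) = -2 + (-3 - 1*(-5)) = -2 + (-3 + 5) = -2 + 2 = 0)
m = 37/3 (m = 4 + (5 + 0)²/3 = 4 + (⅓)*5² = 4 + (⅓)*25 = 4 + 25/3 = 37/3 ≈ 12.333)
(-4721741 + Y)*((-223*c(m) - 507) + 3843018) = (-4721741 + 1822329)*((-223*(-22 - 1*37/3) - 507) + 3843018) = -2899412*((-223*(-22 - 37/3) - 507) + 3843018) = -2899412*((-223*(-103/3) - 507) + 3843018) = -2899412*((22969/3 - 507) + 3843018) = -2899412*(21448/3 + 3843018) = -2899412*11550502/3 = -33489664104824/3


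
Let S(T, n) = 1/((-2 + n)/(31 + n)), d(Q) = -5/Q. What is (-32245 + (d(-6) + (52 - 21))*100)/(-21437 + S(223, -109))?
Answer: 3225845/2379429 ≈ 1.3557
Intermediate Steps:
S(T, n) = (31 + n)/(-2 + n) (S(T, n) = 1/((-2 + n)/(31 + n)) = (31 + n)/(-2 + n))
(-32245 + (d(-6) + (52 - 21))*100)/(-21437 + S(223, -109)) = (-32245 + (-5/(-6) + (52 - 21))*100)/(-21437 + (31 - 109)/(-2 - 109)) = (-32245 + (-5*(-⅙) + 31)*100)/(-21437 - 78/(-111)) = (-32245 + (⅚ + 31)*100)/(-21437 - 1/111*(-78)) = (-32245 + (191/6)*100)/(-21437 + 26/37) = (-32245 + 9550/3)/(-793143/37) = -87185/3*(-37/793143) = 3225845/2379429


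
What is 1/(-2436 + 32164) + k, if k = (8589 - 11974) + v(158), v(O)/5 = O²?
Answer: 3610019681/29728 ≈ 1.2144e+5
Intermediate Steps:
v(O) = 5*O²
k = 121435 (k = (8589 - 11974) + 5*158² = -3385 + 5*24964 = -3385 + 124820 = 121435)
1/(-2436 + 32164) + k = 1/(-2436 + 32164) + 121435 = 1/29728 + 121435 = 3610019681/29728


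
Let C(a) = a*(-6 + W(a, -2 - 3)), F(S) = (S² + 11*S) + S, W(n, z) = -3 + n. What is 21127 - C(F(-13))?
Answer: 21075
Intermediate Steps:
F(S) = S² + 12*S
C(a) = a*(-9 + a) (C(a) = a*(-6 + (-3 + a)) = a*(-9 + a))
21127 - C(F(-13)) = 21127 - (-13*(12 - 13))*(-9 - 13*(12 - 13)) = 21127 - (-13*(-1))*(-9 - 13*(-1)) = 21127 - 13*(-9 + 13) = 21127 - 13*4 = 21127 - 1*52 = 21127 - 52 = 21075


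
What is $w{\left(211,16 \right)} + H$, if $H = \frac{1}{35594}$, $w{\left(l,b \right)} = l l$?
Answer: $\frac{1584680475}{35594} \approx 44521.0$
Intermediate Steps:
$w{\left(l,b \right)} = l^{2}$
$H = \frac{1}{35594} \approx 2.8095 \cdot 10^{-5}$
$w{\left(211,16 \right)} + H = 211^{2} + \frac{1}{35594} = 44521 + \frac{1}{35594} = \frac{1584680475}{35594}$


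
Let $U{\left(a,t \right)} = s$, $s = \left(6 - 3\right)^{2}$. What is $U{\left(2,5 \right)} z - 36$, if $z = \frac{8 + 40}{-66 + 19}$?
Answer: $- \frac{2124}{47} \approx -45.191$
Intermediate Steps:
$s = 9$ ($s = 3^{2} = 9$)
$U{\left(a,t \right)} = 9$
$z = - \frac{48}{47}$ ($z = \frac{48}{-47} = 48 \left(- \frac{1}{47}\right) = - \frac{48}{47} \approx -1.0213$)
$U{\left(2,5 \right)} z - 36 = 9 \left(- \frac{48}{47}\right) - 36 = - \frac{432}{47} - 36 = - \frac{2124}{47}$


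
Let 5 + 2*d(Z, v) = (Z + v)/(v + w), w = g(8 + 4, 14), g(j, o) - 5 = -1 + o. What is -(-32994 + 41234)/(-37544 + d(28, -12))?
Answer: 49440/225271 ≈ 0.21947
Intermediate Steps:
g(j, o) = 4 + o (g(j, o) = 5 + (-1 + o) = 4 + o)
w = 18 (w = 4 + 14 = 18)
d(Z, v) = -5/2 + (Z + v)/(2*(18 + v)) (d(Z, v) = -5/2 + ((Z + v)/(v + 18))/2 = -5/2 + ((Z + v)/(18 + v))/2 = -5/2 + (Z + v)/(2*(18 + v)))
-(-32994 + 41234)/(-37544 + d(28, -12)) = -(-32994 + 41234)/(-37544 + (-90 + 28 - 4*(-12))/(2*(18 - 12))) = -8240/(-37544 + (½)*(-90 + 28 + 48)/6) = -8240/(-37544 + (½)*(⅙)*(-14)) = -8240/(-37544 - 7/6) = -8240/(-225271/6) = -8240*(-6)/225271 = -1*(-49440/225271) = 49440/225271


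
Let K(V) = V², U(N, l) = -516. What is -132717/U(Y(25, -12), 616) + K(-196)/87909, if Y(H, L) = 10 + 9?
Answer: 3895613803/15120348 ≈ 257.64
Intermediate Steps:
Y(H, L) = 19
-132717/U(Y(25, -12), 616) + K(-196)/87909 = -132717/(-516) + (-196)²/87909 = -132717*(-1/516) + 38416*(1/87909) = 44239/172 + 38416/87909 = 3895613803/15120348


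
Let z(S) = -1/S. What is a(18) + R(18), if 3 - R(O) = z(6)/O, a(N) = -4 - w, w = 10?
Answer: -1187/108 ≈ -10.991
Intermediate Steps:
a(N) = -14 (a(N) = -4 - 1*10 = -4 - 10 = -14)
R(O) = 3 + 1/(6*O) (R(O) = 3 - (-1/6)/O = 3 - (-1*⅙)/O = 3 - (-1)/(6*O) = 3 + 1/(6*O))
a(18) + R(18) = -14 + (3 + (⅙)/18) = -14 + (3 + (⅙)*(1/18)) = -14 + (3 + 1/108) = -14 + 325/108 = -1187/108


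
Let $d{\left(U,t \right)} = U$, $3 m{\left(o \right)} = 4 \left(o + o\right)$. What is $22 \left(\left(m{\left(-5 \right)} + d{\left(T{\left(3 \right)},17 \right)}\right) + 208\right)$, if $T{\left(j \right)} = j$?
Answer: $\frac{13046}{3} \approx 4348.7$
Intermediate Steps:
$m{\left(o \right)} = \frac{8 o}{3}$ ($m{\left(o \right)} = \frac{4 \left(o + o\right)}{3} = \frac{4 \cdot 2 o}{3} = \frac{8 o}{3}$)
$22 \left(\left(m{\left(-5 \right)} + d{\left(T{\left(3 \right)},17 \right)}\right) + 208\right) = 22 \left(\left(\frac{8}{3} \left(-5\right) + 3\right) + 208\right) = 22 \left(\left(- \frac{40}{3} + 3\right) + 208\right) = 22 \left(- \frac{31}{3} + 208\right) = 22 \cdot \frac{593}{3} = \frac{13046}{3}$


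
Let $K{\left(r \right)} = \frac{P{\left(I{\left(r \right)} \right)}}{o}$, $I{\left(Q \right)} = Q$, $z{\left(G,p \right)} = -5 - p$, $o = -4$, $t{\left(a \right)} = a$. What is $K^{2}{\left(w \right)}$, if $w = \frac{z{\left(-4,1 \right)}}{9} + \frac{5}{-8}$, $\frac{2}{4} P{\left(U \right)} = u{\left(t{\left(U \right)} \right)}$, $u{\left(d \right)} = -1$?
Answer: $\frac{1}{4} \approx 0.25$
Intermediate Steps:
$P{\left(U \right)} = -2$ ($P{\left(U \right)} = 2 \left(-1\right) = -2$)
$w = - \frac{31}{24}$ ($w = \frac{-5 - 1}{9} + \frac{5}{-8} = \left(-5 - 1\right) \frac{1}{9} + 5 \left(- \frac{1}{8}\right) = \left(-6\right) \frac{1}{9} - \frac{5}{8} = - \frac{2}{3} - \frac{5}{8} = - \frac{31}{24} \approx -1.2917$)
$K{\left(r \right)} = \frac{1}{2}$ ($K{\left(r \right)} = - \frac{2}{-4} = \left(-2\right) \left(- \frac{1}{4}\right) = \frac{1}{2}$)
$K^{2}{\left(w \right)} = \left(\frac{1}{2}\right)^{2} = \frac{1}{4}$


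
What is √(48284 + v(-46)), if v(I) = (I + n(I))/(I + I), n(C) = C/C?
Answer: √102169979/46 ≈ 219.74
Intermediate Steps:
n(C) = 1
v(I) = (1 + I)/(2*I) (v(I) = (I + 1)/(I + I) = (1 + I)/((2*I)) = (1 + I)*(1/(2*I)) = (1 + I)/(2*I))
√(48284 + v(-46)) = √(48284 + (½)*(1 - 46)/(-46)) = √(48284 + (½)*(-1/46)*(-45)) = √(48284 + 45/92) = √(4442173/92) = √102169979/46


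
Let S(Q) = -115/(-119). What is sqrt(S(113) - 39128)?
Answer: I*sqrt(554077923)/119 ≈ 197.81*I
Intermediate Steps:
S(Q) = 115/119 (S(Q) = -115*(-1/119) = 115/119)
sqrt(S(113) - 39128) = sqrt(115/119 - 39128) = sqrt(-4656117/119) = I*sqrt(554077923)/119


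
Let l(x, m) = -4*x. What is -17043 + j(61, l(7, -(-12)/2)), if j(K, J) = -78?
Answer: -17121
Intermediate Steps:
-17043 + j(61, l(7, -(-12)/2)) = -17043 - 78 = -17121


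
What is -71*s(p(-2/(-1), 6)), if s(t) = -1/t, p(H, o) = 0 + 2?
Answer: 71/2 ≈ 35.500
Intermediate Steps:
p(H, o) = 2
-71*s(p(-2/(-1), 6)) = -(-71)/2 = -71*(-1/2) = 71/2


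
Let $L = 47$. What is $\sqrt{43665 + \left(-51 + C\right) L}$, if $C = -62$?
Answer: $\sqrt{38354} \approx 195.84$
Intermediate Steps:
$\sqrt{43665 + \left(-51 + C\right) L} = \sqrt{43665 + \left(-51 - 62\right) 47} = \sqrt{43665 - 5311} = \sqrt{38354}$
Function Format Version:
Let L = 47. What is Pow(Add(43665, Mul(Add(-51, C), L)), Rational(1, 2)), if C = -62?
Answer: Pow(38354, Rational(1, 2)) ≈ 195.84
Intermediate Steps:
Pow(Add(43665, Mul(Add(-51, C), L)), Rational(1, 2)) = Pow(Add(43665, Mul(Add(-51, -62), 47)), Rational(1, 2)) = Pow(Add(43665, Mul(-113, 47)), Rational(1, 2)) = Pow(Add(43665, -5311), Rational(1, 2)) = Pow(38354, Rational(1, 2))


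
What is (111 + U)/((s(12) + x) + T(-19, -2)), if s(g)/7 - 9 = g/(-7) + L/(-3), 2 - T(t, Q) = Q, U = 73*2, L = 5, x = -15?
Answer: 771/85 ≈ 9.0706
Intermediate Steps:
U = 146
T(t, Q) = 2 - Q
s(g) = 154/3 - g (s(g) = 63 + 7*(g/(-7) + 5/(-3)) = 63 + 7*(g*(-1/7) + 5*(-1/3)) = 63 + 7*(-g/7 - 5/3) = 63 + 7*(-5/3 - g/7) = 63 + (-35/3 - g) = 154/3 - g)
(111 + U)/((s(12) + x) + T(-19, -2)) = (111 + 146)/(((154/3 - 1*12) - 15) + (2 - 1*(-2))) = 257/(((154/3 - 12) - 15) + (2 + 2)) = 257/((118/3 - 15) + 4) = 257/(73/3 + 4) = 257/(85/3) = 257*(3/85) = 771/85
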